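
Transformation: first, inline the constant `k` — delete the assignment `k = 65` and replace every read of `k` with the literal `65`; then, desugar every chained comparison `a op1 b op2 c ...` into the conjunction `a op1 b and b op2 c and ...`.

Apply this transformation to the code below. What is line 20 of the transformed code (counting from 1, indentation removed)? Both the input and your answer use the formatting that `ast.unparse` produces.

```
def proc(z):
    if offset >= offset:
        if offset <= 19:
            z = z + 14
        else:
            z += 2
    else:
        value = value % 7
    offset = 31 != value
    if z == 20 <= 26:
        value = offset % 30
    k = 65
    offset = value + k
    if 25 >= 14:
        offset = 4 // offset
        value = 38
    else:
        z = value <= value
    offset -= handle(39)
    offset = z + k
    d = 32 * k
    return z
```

d = 32 * 65

Transformed code:
def proc(z):
    if offset >= offset:
        if offset <= 19:
            z = z + 14
        else:
            z += 2
    else:
        value = value % 7
    offset = 31 != value
    if z == 20 and 20 <= 26:
        value = offset % 30
    offset = value + 65
    if 25 >= 14:
        offset = 4 // offset
        value = 38
    else:
        z = value <= value
    offset -= handle(39)
    offset = z + 65
    d = 32 * 65
    return z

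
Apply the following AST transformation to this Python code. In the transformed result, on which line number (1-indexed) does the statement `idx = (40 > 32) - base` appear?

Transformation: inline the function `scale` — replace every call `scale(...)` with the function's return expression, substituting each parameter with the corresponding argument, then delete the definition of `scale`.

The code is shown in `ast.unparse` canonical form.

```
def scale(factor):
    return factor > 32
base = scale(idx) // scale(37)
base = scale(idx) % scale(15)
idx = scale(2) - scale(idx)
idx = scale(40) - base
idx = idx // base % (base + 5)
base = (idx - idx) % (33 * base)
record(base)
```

Transformed code:
base = (idx > 32) // (37 > 32)
base = (idx > 32) % (15 > 32)
idx = (2 > 32) - (idx > 32)
idx = (40 > 32) - base
idx = idx // base % (base + 5)
base = (idx - idx) % (33 * base)
record(base)

4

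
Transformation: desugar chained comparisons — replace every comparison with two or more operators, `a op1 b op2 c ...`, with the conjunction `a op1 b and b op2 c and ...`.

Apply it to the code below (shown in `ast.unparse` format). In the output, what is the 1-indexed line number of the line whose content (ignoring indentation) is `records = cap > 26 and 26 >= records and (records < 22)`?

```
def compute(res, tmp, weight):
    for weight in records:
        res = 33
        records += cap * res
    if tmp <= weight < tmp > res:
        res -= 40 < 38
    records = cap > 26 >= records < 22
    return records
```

7

Transformed code:
def compute(res, tmp, weight):
    for weight in records:
        res = 33
        records += cap * res
    if tmp <= weight and weight < tmp and (tmp > res):
        res -= 40 < 38
    records = cap > 26 and 26 >= records and (records < 22)
    return records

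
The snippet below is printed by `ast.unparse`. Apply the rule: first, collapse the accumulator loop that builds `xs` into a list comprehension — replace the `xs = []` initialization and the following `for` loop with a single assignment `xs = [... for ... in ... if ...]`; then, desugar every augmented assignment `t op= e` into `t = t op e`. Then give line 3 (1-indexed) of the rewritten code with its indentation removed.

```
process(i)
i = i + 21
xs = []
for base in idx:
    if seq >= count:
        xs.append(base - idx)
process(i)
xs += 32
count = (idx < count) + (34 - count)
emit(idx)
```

Transformed code:
process(i)
i = i + 21
xs = [base - idx for base in idx if seq >= count]
process(i)
xs = xs + 32
count = (idx < count) + (34 - count)
emit(idx)

xs = [base - idx for base in idx if seq >= count]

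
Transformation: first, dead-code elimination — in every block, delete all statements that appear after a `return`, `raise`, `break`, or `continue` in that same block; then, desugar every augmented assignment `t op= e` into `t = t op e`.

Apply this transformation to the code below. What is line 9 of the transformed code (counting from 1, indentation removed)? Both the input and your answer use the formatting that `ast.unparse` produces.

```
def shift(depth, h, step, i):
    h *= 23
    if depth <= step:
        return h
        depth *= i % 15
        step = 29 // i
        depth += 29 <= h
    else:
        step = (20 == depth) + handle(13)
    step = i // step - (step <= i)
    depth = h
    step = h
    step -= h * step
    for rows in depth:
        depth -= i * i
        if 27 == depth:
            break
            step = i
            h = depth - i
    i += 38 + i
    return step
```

Transformed code:
def shift(depth, h, step, i):
    h = h * 23
    if depth <= step:
        return h
    else:
        step = (20 == depth) + handle(13)
    step = i // step - (step <= i)
    depth = h
    step = h
    step = step - h * step
    for rows in depth:
        depth = depth - i * i
        if 27 == depth:
            break
    i = i + (38 + i)
    return step

step = h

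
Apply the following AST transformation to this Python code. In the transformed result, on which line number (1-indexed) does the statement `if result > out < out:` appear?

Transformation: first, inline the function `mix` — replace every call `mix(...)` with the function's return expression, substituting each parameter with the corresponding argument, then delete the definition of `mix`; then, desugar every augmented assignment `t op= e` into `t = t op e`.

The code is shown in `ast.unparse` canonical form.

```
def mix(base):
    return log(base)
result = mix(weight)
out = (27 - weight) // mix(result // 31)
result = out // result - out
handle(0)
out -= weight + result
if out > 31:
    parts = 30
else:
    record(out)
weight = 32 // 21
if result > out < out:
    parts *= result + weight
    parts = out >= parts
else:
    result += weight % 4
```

11

Transformed code:
result = log(weight)
out = (27 - weight) // log(result // 31)
result = out // result - out
handle(0)
out = out - (weight + result)
if out > 31:
    parts = 30
else:
    record(out)
weight = 32 // 21
if result > out < out:
    parts = parts * (result + weight)
    parts = out >= parts
else:
    result = result + weight % 4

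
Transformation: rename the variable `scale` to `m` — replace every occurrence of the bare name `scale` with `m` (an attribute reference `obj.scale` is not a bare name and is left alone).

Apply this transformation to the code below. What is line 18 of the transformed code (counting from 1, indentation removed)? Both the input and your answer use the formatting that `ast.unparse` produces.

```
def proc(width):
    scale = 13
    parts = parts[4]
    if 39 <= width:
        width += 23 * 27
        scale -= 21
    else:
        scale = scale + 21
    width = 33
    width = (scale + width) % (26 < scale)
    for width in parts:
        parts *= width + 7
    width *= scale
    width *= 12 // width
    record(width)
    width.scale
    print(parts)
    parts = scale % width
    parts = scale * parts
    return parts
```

parts = m % width

Transformed code:
def proc(width):
    m = 13
    parts = parts[4]
    if 39 <= width:
        width += 23 * 27
        m -= 21
    else:
        m = m + 21
    width = 33
    width = (m + width) % (26 < m)
    for width in parts:
        parts *= width + 7
    width *= m
    width *= 12 // width
    record(width)
    width.scale
    print(parts)
    parts = m % width
    parts = m * parts
    return parts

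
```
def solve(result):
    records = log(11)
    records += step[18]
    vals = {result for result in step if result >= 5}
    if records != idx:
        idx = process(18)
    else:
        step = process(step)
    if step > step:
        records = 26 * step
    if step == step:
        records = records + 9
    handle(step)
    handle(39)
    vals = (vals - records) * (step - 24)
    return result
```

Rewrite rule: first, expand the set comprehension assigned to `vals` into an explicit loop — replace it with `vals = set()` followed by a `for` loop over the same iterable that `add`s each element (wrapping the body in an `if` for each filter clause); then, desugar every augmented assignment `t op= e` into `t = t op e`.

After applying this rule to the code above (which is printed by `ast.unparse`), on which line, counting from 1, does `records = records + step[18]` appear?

3

Transformed code:
def solve(result):
    records = log(11)
    records = records + step[18]
    vals = set()
    for result in step:
        if result >= 5:
            vals.add(result)
    if records != idx:
        idx = process(18)
    else:
        step = process(step)
    if step > step:
        records = 26 * step
    if step == step:
        records = records + 9
    handle(step)
    handle(39)
    vals = (vals - records) * (step - 24)
    return result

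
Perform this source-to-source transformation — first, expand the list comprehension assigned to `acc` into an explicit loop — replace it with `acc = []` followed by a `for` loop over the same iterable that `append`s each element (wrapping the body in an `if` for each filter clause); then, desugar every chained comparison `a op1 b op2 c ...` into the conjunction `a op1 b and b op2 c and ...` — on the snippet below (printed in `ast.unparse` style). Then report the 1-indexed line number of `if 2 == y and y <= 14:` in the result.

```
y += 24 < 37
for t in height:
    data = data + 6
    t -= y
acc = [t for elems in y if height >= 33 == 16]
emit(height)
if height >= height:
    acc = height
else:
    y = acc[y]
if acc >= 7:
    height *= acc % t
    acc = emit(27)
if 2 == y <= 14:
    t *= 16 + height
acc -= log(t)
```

17

Transformed code:
y += 24 < 37
for t in height:
    data = data + 6
    t -= y
acc = []
for elems in y:
    if height >= 33 and 33 == 16:
        acc.append(t)
emit(height)
if height >= height:
    acc = height
else:
    y = acc[y]
if acc >= 7:
    height *= acc % t
    acc = emit(27)
if 2 == y and y <= 14:
    t *= 16 + height
acc -= log(t)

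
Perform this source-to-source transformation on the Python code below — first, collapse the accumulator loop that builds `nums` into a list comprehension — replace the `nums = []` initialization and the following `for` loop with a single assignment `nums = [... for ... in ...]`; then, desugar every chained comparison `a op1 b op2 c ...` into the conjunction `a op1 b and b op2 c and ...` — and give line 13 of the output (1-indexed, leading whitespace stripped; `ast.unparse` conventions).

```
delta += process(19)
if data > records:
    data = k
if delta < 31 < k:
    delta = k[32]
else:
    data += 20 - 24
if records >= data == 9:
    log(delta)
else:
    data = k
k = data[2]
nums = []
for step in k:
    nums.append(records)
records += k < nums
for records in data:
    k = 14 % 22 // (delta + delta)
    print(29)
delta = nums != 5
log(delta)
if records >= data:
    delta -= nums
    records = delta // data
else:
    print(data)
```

nums = [records for step in k]

Transformed code:
delta += process(19)
if data > records:
    data = k
if delta < 31 and 31 < k:
    delta = k[32]
else:
    data += 20 - 24
if records >= data and data == 9:
    log(delta)
else:
    data = k
k = data[2]
nums = [records for step in k]
records += k < nums
for records in data:
    k = 14 % 22 // (delta + delta)
    print(29)
delta = nums != 5
log(delta)
if records >= data:
    delta -= nums
    records = delta // data
else:
    print(data)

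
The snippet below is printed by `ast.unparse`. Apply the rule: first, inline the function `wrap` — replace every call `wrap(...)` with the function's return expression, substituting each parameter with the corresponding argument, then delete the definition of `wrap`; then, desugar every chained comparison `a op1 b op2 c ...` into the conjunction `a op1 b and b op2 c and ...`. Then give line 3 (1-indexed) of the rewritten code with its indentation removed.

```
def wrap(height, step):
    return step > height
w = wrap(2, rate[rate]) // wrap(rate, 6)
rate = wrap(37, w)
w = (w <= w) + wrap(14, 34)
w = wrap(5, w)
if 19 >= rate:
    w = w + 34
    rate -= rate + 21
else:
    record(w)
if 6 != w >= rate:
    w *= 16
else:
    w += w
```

w = (w <= w) + (34 > 14)

Transformed code:
w = (rate[rate] > 2) // (6 > rate)
rate = w > 37
w = (w <= w) + (34 > 14)
w = w > 5
if 19 >= rate:
    w = w + 34
    rate -= rate + 21
else:
    record(w)
if 6 != w and w >= rate:
    w *= 16
else:
    w += w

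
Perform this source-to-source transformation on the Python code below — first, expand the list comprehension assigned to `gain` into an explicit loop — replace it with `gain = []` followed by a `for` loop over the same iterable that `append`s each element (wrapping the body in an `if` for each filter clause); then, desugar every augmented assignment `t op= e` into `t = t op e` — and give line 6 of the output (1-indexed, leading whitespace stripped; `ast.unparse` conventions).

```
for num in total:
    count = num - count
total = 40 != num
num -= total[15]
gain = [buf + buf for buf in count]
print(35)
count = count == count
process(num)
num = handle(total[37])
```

for buf in count:

Transformed code:
for num in total:
    count = num - count
total = 40 != num
num = num - total[15]
gain = []
for buf in count:
    gain.append(buf + buf)
print(35)
count = count == count
process(num)
num = handle(total[37])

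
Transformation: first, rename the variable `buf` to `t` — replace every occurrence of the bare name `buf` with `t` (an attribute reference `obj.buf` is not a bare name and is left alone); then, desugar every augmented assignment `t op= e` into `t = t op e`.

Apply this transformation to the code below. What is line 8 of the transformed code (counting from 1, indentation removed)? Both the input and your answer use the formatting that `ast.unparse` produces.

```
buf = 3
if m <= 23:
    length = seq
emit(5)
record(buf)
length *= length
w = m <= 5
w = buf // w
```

w = t // w

Transformed code:
t = 3
if m <= 23:
    length = seq
emit(5)
record(t)
length = length * length
w = m <= 5
w = t // w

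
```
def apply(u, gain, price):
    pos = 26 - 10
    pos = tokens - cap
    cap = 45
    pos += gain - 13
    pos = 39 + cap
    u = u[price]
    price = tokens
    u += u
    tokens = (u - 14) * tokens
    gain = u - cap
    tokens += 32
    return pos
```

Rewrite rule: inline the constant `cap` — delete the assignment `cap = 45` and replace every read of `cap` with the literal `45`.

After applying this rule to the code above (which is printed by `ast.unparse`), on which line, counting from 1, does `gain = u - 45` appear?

10

Transformed code:
def apply(u, gain, price):
    pos = 26 - 10
    pos = tokens - 45
    pos += gain - 13
    pos = 39 + 45
    u = u[price]
    price = tokens
    u += u
    tokens = (u - 14) * tokens
    gain = u - 45
    tokens += 32
    return pos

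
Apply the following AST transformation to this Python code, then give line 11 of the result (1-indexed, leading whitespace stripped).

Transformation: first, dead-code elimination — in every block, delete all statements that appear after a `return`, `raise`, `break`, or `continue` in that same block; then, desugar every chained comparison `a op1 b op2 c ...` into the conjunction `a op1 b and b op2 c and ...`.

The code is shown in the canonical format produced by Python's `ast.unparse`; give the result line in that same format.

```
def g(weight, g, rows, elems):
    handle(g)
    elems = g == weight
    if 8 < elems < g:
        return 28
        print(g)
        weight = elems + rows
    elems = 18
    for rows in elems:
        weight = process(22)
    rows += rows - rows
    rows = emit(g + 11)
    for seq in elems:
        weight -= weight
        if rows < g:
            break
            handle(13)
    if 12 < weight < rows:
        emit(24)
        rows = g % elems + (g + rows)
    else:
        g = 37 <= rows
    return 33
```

Transformed code:
def g(weight, g, rows, elems):
    handle(g)
    elems = g == weight
    if 8 < elems and elems < g:
        return 28
    elems = 18
    for rows in elems:
        weight = process(22)
    rows += rows - rows
    rows = emit(g + 11)
    for seq in elems:
        weight -= weight
        if rows < g:
            break
    if 12 < weight and weight < rows:
        emit(24)
        rows = g % elems + (g + rows)
    else:
        g = 37 <= rows
    return 33

for seq in elems:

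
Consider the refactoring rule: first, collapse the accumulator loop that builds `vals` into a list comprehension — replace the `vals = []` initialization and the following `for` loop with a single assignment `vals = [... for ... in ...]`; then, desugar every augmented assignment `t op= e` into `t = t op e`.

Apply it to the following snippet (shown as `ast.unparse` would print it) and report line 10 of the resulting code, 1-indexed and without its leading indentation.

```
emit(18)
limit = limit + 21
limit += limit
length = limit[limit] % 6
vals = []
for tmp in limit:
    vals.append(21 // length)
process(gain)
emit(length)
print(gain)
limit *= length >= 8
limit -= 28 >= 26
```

Transformed code:
emit(18)
limit = limit + 21
limit = limit + limit
length = limit[limit] % 6
vals = [21 // length for tmp in limit]
process(gain)
emit(length)
print(gain)
limit = limit * (length >= 8)
limit = limit - (28 >= 26)

limit = limit - (28 >= 26)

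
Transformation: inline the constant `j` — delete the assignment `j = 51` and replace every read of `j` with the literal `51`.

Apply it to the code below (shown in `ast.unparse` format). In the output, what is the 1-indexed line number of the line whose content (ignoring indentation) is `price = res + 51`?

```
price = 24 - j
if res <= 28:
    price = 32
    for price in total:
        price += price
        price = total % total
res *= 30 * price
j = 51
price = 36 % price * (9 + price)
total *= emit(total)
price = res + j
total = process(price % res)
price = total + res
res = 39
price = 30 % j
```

10

Transformed code:
price = 24 - 51
if res <= 28:
    price = 32
    for price in total:
        price += price
        price = total % total
res *= 30 * price
price = 36 % price * (9 + price)
total *= emit(total)
price = res + 51
total = process(price % res)
price = total + res
res = 39
price = 30 % 51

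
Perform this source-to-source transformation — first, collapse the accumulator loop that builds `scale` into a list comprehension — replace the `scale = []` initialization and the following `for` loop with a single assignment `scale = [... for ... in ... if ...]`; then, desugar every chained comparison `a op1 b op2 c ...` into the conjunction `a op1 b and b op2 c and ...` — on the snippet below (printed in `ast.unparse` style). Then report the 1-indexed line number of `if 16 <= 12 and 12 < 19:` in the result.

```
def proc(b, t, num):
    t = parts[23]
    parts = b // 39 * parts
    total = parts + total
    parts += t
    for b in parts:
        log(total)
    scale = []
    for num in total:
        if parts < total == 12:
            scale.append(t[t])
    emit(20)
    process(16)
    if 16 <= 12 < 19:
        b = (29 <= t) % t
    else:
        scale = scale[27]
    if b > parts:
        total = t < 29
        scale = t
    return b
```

11

Transformed code:
def proc(b, t, num):
    t = parts[23]
    parts = b // 39 * parts
    total = parts + total
    parts += t
    for b in parts:
        log(total)
    scale = [t[t] for num in total if parts < total and total == 12]
    emit(20)
    process(16)
    if 16 <= 12 and 12 < 19:
        b = (29 <= t) % t
    else:
        scale = scale[27]
    if b > parts:
        total = t < 29
        scale = t
    return b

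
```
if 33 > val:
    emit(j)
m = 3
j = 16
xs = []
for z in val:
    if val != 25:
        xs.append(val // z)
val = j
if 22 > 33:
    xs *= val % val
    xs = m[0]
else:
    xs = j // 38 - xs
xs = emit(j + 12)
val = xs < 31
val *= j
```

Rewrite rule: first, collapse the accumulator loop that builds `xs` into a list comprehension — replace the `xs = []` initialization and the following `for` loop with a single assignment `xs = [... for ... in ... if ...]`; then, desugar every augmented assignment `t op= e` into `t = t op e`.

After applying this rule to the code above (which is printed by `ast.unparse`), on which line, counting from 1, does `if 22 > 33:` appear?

Transformed code:
if 33 > val:
    emit(j)
m = 3
j = 16
xs = [val // z for z in val if val != 25]
val = j
if 22 > 33:
    xs = xs * (val % val)
    xs = m[0]
else:
    xs = j // 38 - xs
xs = emit(j + 12)
val = xs < 31
val = val * j

7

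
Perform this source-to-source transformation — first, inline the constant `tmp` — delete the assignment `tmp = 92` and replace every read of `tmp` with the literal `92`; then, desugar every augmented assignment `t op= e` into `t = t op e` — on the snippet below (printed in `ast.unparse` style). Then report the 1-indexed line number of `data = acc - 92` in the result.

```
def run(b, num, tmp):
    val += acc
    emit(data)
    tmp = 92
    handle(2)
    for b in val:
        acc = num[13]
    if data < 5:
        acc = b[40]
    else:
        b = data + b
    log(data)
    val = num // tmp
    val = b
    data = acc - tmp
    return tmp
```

14

Transformed code:
def run(b, num, tmp):
    val = val + acc
    emit(data)
    handle(2)
    for b in val:
        acc = num[13]
    if data < 5:
        acc = b[40]
    else:
        b = data + b
    log(data)
    val = num // 92
    val = b
    data = acc - 92
    return 92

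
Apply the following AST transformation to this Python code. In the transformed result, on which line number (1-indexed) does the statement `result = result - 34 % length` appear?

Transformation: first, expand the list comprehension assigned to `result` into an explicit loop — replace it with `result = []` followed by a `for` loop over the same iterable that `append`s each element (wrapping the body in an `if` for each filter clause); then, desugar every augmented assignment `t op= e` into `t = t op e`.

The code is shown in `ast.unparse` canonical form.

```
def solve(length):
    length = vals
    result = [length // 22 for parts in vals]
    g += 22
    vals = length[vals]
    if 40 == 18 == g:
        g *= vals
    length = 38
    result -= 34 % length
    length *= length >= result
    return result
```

Transformed code:
def solve(length):
    length = vals
    result = []
    for parts in vals:
        result.append(length // 22)
    g = g + 22
    vals = length[vals]
    if 40 == 18 == g:
        g = g * vals
    length = 38
    result = result - 34 % length
    length = length * (length >= result)
    return result

11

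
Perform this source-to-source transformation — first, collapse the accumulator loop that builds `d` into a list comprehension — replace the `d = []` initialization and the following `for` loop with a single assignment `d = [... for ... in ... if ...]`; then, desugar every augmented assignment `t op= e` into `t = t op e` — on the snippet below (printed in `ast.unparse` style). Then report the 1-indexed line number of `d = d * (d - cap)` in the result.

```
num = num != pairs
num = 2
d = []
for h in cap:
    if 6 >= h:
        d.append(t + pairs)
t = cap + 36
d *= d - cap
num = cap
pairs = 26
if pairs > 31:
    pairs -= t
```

5

Transformed code:
num = num != pairs
num = 2
d = [t + pairs for h in cap if 6 >= h]
t = cap + 36
d = d * (d - cap)
num = cap
pairs = 26
if pairs > 31:
    pairs = pairs - t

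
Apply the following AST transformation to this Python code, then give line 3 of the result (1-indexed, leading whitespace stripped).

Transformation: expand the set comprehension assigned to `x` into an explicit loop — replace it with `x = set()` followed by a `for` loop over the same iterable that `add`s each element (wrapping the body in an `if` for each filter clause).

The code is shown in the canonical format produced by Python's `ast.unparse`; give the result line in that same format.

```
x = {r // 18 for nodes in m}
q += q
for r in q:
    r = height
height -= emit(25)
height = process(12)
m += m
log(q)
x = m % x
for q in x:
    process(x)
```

x.add(r // 18)

Transformed code:
x = set()
for nodes in m:
    x.add(r // 18)
q += q
for r in q:
    r = height
height -= emit(25)
height = process(12)
m += m
log(q)
x = m % x
for q in x:
    process(x)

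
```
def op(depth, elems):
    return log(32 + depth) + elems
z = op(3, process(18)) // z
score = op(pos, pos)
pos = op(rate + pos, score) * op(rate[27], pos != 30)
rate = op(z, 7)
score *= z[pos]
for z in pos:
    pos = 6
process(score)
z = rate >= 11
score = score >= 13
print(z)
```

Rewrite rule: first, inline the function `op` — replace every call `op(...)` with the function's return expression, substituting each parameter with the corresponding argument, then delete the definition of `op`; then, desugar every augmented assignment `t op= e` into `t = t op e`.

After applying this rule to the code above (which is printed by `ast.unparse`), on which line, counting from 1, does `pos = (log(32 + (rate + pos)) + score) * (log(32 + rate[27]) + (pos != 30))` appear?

Transformed code:
z = (log(32 + 3) + process(18)) // z
score = log(32 + pos) + pos
pos = (log(32 + (rate + pos)) + score) * (log(32 + rate[27]) + (pos != 30))
rate = log(32 + z) + 7
score = score * z[pos]
for z in pos:
    pos = 6
process(score)
z = rate >= 11
score = score >= 13
print(z)

3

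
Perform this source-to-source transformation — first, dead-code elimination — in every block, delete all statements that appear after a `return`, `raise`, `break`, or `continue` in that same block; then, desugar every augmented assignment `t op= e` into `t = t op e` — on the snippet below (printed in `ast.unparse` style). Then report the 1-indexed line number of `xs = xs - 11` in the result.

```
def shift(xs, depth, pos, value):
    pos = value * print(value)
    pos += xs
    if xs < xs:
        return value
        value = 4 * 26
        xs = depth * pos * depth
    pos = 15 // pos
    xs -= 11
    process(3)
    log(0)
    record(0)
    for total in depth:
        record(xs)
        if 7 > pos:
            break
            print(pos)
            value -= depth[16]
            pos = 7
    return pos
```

7

Transformed code:
def shift(xs, depth, pos, value):
    pos = value * print(value)
    pos = pos + xs
    if xs < xs:
        return value
    pos = 15 // pos
    xs = xs - 11
    process(3)
    log(0)
    record(0)
    for total in depth:
        record(xs)
        if 7 > pos:
            break
    return pos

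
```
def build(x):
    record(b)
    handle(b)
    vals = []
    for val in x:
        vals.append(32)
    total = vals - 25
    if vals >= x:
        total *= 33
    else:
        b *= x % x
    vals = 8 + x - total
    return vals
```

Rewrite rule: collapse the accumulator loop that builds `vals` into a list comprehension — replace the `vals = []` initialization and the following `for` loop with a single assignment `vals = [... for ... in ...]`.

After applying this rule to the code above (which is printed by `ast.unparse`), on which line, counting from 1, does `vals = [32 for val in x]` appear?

Transformed code:
def build(x):
    record(b)
    handle(b)
    vals = [32 for val in x]
    total = vals - 25
    if vals >= x:
        total *= 33
    else:
        b *= x % x
    vals = 8 + x - total
    return vals

4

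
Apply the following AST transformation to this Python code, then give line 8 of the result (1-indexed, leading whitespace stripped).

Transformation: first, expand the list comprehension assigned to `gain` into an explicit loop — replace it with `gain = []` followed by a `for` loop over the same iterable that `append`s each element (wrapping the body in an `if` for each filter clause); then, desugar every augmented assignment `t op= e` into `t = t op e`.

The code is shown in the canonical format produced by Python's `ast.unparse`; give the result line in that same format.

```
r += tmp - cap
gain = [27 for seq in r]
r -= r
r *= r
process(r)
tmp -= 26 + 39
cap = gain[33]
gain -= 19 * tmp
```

Transformed code:
r = r + (tmp - cap)
gain = []
for seq in r:
    gain.append(27)
r = r - r
r = r * r
process(r)
tmp = tmp - (26 + 39)
cap = gain[33]
gain = gain - 19 * tmp

tmp = tmp - (26 + 39)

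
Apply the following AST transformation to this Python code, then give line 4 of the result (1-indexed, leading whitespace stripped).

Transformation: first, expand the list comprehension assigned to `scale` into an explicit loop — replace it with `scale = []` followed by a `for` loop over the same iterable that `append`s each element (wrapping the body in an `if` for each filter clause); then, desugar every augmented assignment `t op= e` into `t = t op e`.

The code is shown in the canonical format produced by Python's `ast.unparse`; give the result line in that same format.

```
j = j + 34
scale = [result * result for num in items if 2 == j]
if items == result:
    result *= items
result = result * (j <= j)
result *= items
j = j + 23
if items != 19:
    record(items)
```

if 2 == j:

Transformed code:
j = j + 34
scale = []
for num in items:
    if 2 == j:
        scale.append(result * result)
if items == result:
    result = result * items
result = result * (j <= j)
result = result * items
j = j + 23
if items != 19:
    record(items)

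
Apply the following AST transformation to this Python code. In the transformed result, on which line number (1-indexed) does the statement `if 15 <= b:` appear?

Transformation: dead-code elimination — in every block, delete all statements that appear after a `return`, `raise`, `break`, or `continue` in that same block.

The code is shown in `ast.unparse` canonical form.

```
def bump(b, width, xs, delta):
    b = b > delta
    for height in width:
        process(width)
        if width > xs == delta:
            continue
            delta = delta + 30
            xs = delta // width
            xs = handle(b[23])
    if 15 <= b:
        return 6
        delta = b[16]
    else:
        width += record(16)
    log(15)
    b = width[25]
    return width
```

7

Transformed code:
def bump(b, width, xs, delta):
    b = b > delta
    for height in width:
        process(width)
        if width > xs == delta:
            continue
    if 15 <= b:
        return 6
    else:
        width += record(16)
    log(15)
    b = width[25]
    return width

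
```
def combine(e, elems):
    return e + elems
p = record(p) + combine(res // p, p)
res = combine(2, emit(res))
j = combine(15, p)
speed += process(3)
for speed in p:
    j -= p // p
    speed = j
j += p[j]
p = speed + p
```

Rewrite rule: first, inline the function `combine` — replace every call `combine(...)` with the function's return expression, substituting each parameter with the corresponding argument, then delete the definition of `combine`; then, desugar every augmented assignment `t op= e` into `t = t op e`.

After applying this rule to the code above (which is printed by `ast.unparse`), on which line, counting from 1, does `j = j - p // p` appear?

6

Transformed code:
p = record(p) + (res // p + p)
res = 2 + emit(res)
j = 15 + p
speed = speed + process(3)
for speed in p:
    j = j - p // p
    speed = j
j = j + p[j]
p = speed + p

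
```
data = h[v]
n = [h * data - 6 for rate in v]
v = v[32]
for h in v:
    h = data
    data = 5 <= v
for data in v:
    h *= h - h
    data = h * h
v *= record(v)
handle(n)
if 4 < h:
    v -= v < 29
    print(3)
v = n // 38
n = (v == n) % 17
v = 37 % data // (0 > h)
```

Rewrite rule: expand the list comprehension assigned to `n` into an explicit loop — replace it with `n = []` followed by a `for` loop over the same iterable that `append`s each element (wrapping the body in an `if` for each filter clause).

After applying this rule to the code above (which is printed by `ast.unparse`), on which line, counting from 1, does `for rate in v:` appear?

3

Transformed code:
data = h[v]
n = []
for rate in v:
    n.append(h * data - 6)
v = v[32]
for h in v:
    h = data
    data = 5 <= v
for data in v:
    h *= h - h
    data = h * h
v *= record(v)
handle(n)
if 4 < h:
    v -= v < 29
    print(3)
v = n // 38
n = (v == n) % 17
v = 37 % data // (0 > h)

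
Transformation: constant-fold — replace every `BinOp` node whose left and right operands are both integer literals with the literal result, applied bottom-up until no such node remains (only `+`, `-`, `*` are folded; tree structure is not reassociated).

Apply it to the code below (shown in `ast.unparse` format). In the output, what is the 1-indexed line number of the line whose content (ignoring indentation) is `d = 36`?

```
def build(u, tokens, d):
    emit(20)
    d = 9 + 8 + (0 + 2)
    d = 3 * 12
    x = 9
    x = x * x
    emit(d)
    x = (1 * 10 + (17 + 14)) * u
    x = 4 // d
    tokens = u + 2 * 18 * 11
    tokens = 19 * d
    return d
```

4

Transformed code:
def build(u, tokens, d):
    emit(20)
    d = 19
    d = 36
    x = 9
    x = x * x
    emit(d)
    x = 41 * u
    x = 4 // d
    tokens = u + 396
    tokens = 19 * d
    return d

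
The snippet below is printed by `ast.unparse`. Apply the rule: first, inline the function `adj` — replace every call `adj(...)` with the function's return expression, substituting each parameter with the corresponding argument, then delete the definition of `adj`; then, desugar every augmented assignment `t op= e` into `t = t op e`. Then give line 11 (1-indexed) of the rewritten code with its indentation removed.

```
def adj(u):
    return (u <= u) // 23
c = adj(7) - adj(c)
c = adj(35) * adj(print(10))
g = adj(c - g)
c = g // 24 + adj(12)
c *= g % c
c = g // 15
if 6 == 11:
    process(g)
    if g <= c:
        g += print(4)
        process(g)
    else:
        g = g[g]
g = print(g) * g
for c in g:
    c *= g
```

process(g)

Transformed code:
c = (7 <= 7) // 23 - (c <= c) // 23
c = (35 <= 35) // 23 * ((print(10) <= print(10)) // 23)
g = (c - g <= c - g) // 23
c = g // 24 + (12 <= 12) // 23
c = c * (g % c)
c = g // 15
if 6 == 11:
    process(g)
    if g <= c:
        g = g + print(4)
        process(g)
    else:
        g = g[g]
g = print(g) * g
for c in g:
    c = c * g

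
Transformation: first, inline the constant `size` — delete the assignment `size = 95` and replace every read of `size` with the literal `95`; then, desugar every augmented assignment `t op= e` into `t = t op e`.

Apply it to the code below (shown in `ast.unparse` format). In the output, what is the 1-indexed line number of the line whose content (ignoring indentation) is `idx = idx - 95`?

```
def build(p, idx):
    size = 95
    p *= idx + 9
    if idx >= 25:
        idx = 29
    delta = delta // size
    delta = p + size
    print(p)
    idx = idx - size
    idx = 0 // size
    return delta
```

Transformed code:
def build(p, idx):
    p = p * (idx + 9)
    if idx >= 25:
        idx = 29
    delta = delta // 95
    delta = p + 95
    print(p)
    idx = idx - 95
    idx = 0 // 95
    return delta

8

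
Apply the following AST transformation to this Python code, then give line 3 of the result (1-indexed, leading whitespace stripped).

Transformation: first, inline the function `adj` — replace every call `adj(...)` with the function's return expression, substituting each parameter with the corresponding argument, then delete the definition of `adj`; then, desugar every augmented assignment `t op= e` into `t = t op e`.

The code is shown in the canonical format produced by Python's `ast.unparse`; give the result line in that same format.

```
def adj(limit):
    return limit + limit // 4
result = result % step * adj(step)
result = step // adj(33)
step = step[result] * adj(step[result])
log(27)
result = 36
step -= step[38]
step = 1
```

Transformed code:
result = result % step * (step + step // 4)
result = step // (33 + 33 // 4)
step = step[result] * (step[result] + step[result] // 4)
log(27)
result = 36
step = step - step[38]
step = 1

step = step[result] * (step[result] + step[result] // 4)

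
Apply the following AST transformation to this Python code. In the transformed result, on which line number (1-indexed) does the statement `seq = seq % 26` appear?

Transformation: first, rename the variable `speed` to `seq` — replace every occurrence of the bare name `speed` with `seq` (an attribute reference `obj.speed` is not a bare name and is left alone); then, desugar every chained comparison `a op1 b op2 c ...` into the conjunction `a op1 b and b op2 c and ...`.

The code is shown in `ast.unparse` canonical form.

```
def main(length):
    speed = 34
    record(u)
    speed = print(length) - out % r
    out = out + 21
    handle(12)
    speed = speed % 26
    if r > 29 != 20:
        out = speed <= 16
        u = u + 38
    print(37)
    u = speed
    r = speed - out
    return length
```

7

Transformed code:
def main(length):
    seq = 34
    record(u)
    seq = print(length) - out % r
    out = out + 21
    handle(12)
    seq = seq % 26
    if r > 29 and 29 != 20:
        out = seq <= 16
        u = u + 38
    print(37)
    u = seq
    r = seq - out
    return length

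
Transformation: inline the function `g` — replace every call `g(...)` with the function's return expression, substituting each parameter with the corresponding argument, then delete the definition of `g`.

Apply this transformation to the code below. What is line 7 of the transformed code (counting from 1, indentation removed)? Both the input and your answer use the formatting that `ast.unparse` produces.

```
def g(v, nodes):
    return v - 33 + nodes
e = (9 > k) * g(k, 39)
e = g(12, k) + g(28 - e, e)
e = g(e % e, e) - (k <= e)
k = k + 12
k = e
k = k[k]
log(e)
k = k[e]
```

Transformed code:
e = (9 > k) * (k - 33 + 39)
e = 12 - 33 + k + (28 - e - 33 + e)
e = e % e - 33 + e - (k <= e)
k = k + 12
k = e
k = k[k]
log(e)
k = k[e]

log(e)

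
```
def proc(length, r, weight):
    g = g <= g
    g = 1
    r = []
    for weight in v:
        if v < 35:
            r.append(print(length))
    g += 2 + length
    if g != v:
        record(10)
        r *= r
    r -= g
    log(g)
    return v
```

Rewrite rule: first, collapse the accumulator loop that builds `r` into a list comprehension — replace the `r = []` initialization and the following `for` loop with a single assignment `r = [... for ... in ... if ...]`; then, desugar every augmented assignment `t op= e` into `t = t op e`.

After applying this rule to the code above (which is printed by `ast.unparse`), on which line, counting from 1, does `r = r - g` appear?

Transformed code:
def proc(length, r, weight):
    g = g <= g
    g = 1
    r = [print(length) for weight in v if v < 35]
    g = g + (2 + length)
    if g != v:
        record(10)
        r = r * r
    r = r - g
    log(g)
    return v

9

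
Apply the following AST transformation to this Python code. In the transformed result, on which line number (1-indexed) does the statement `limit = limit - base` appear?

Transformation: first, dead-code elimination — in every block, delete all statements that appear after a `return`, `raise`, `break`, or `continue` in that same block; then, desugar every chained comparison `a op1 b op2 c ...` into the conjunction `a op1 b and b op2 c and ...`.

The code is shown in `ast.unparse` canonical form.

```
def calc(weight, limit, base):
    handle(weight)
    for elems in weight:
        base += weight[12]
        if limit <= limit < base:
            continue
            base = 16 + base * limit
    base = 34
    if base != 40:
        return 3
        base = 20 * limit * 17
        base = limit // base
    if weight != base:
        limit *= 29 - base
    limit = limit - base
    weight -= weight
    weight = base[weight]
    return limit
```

Transformed code:
def calc(weight, limit, base):
    handle(weight)
    for elems in weight:
        base += weight[12]
        if limit <= limit and limit < base:
            continue
    base = 34
    if base != 40:
        return 3
    if weight != base:
        limit *= 29 - base
    limit = limit - base
    weight -= weight
    weight = base[weight]
    return limit

12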